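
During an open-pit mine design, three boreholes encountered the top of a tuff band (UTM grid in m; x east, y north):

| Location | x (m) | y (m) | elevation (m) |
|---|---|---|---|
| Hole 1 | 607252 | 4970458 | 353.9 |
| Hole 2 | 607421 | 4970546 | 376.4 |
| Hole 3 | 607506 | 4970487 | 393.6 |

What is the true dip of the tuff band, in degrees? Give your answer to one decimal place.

9.8°

Two edge vectors: Hole 1→Hole 2 = (169, 88, 22.5), Hole 1→Hole 3 = (254, 29, 39.7).
Normal n = (Hole 1→Hole 2) × (Hole 1→Hole 3) = (2841.1, -994.3, -17451).
So ∂z/∂x = −n_x/n_z = 0.16280 and ∂z/∂y = −n_y/n_z = −0.05698.
Gradient magnitude |∇z| = √(a² + b²) = √(0.02651 + 0.00325) = 0.17249.
True dip = arctan(0.17249) = 9.8°, dipping toward WNW (azimuth ≈ 289°).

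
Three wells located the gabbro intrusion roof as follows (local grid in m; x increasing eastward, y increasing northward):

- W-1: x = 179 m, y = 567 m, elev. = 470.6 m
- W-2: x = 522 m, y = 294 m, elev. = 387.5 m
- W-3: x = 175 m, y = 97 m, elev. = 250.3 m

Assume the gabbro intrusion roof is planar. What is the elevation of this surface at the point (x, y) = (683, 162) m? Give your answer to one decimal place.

Two edge vectors: W-1→W-2 = (343, -273, -83.1), W-1→W-3 = (-4, -470, -220.3).
Normal n = (W-1→W-2) × (W-1→W-3) = (21084.9, 75895.3, -162302).
So ∂z/∂x = −n_x/n_z = 0.12991 and ∂z/∂y = −n_y/n_z = 0.46762.
Intercept c from W-1: 470.6 − 23.25 − 265.14 = 182.21.
At (683, 162): z = 88.7 + 75.8 + 182.21 = 346.7 m.

346.7 m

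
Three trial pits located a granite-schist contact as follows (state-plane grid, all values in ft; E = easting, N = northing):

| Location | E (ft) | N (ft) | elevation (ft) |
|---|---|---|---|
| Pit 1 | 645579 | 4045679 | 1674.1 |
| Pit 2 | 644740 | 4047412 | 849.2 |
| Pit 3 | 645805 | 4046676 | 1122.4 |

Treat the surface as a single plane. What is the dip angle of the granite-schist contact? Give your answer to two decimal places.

Let the plane be z = a·E + b·N + c.
Pit 2−Pit 1: −839a + 1733b = −824.9;  Pit 3−Pit 1: 226a + 997b = −551.7.
Solving gives a = −0.10884, b = −0.52869.
Gradient magnitude |∇z| = √(a² + b²) = √(0.01185 + 0.27951) = 0.53978.
True dip = arctan(0.53978) = 28.36°, dipping toward NNE (azimuth ≈ 012°).

28.36°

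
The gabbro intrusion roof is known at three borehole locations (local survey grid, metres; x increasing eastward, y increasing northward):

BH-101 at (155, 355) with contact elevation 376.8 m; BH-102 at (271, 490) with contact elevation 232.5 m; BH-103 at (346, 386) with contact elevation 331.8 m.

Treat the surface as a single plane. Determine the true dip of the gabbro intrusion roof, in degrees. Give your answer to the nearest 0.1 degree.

45.3°

Let the plane be z = a·x + b·y + c.
BH-102−BH-101: 116a + 135b = −144.3;  BH-103−BH-101: 191a + 31b = −45.
Solving gives a = −0.07218, b = −1.00686.
Gradient magnitude |∇z| = √(a² + b²) = √(0.00521 + 1.01377) = 1.00945.
True dip = arctan(1.00945) = 45.3°, dipping toward N (azimuth ≈ 004°).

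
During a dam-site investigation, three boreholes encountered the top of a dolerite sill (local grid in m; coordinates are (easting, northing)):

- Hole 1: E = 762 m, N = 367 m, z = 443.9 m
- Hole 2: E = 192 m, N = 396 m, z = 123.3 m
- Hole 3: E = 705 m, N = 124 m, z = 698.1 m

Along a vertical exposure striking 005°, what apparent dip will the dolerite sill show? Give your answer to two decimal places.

48.13°

Let the plane be z = a·E + b·N + c.
Hole 2−Hole 1: −570a + 29b = −320.6;  Hole 3−Hole 1: −57a − 243b = 254.2.
Solving gives a = 0.50323, b = −1.16413.
Unit vector along 005° is (sin 5°, cos 5°) = (0.0872, 0.9962).
Slope in that direction = a·(0.0872) + b·(0.9962) = −1.11584.
Apparent dip = arctan|1.11584| = 48.13° (true dip is 51.7°, so apparent ≤ true as expected).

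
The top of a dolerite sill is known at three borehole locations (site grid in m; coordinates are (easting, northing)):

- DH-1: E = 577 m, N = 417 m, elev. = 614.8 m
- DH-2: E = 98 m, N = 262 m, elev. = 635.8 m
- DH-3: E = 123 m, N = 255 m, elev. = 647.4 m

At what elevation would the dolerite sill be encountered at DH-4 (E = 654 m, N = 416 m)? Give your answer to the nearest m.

633 m

Let the plane be z = a·E + b·N + c.
DH-2−DH-1: −479a − 155b = 21;  DH-3−DH-1: −454a − 162b = 32.6.
Solving gives a = 0.22842, b = −0.84137.
Then c = 614.8 − a·577 − b·417 = 833.85.
At (654, 416): z = 149.4 − 350.0 + 833.85 = 633.2 m.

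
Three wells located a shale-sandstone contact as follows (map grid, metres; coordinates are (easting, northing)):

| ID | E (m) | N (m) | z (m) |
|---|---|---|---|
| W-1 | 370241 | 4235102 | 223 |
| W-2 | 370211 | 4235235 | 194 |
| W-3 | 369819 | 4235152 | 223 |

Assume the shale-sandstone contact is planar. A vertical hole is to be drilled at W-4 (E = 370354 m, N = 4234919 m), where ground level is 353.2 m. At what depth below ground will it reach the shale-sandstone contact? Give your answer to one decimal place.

92.2 m

Let the plane be z = a·E + b·N + c.
W-2−W-1: −30a + 133b = −29;  W-3−W-1: −422a + 50b = 0.
Solving gives a = −0.026544136, b = −0.224032512.
Then c = 223 − a·370241 − b·4235102 = 958851.27.
At (370354, 4234919): z_contact = −9830.73 − 948759.54 + 958851.27 = 261.00 m.
Depth below ground = 353.2 − 261.00 = 92.2 m.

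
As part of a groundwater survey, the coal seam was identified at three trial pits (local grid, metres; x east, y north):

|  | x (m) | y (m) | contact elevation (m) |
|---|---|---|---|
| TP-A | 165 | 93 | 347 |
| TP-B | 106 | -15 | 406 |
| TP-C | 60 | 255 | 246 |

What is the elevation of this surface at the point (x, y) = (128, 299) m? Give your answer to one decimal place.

224.8 m

Let the plane be z = a·x + b·y + c.
TP-B−TP-A: −59a − 108b = 59;  TP-C−TP-A: −105a + 162b = −101.
Solving gives a = 0.06460, b = −0.58159.
Then c = 347 − a·165 − b·93 = 390.43.
At (128, 299): z = 8.3 − 173.9 + 390.43 = 224.8 m.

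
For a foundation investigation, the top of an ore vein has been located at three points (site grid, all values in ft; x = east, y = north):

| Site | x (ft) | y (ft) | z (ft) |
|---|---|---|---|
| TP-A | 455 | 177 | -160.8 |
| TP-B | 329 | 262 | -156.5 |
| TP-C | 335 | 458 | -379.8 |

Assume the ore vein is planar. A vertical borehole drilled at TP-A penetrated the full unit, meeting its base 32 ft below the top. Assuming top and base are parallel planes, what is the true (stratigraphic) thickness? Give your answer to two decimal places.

18.91 ft

Two edge vectors: TP-A→TP-B = (-126, 85, 4.3), TP-A→TP-C = (-120, 281, -219).
Normal n = (TP-A→TP-B) × (TP-A→TP-C) = (-19823.3, -28110, -25206).
So ∂z/∂x = −n_x/n_z = −0.78645 and ∂z/∂y = −n_y/n_z = −1.11521.
|∇z| = √(a²+b²) = 1.36462, so dip δ = arctan(1.36462) = 53.77°.
True thickness = vertical thickness × cos δ = 32 × cos 53.77° = 18.91 ft.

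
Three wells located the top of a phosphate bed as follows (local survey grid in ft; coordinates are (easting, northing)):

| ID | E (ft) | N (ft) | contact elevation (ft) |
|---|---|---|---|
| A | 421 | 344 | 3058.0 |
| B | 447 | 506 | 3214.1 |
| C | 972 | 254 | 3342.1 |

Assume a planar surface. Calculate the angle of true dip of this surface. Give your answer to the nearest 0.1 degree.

47.2°

Two edge vectors: A→B = (26, 162, 156.1), A→C = (551, -90, 284.1).
Normal n = (A→B) × (A→C) = (60073.2, 78624.5, -91602).
So ∂z/∂E = −n_x/n_z = 0.65581 and ∂z/∂N = −n_y/n_z = 0.85833.
Gradient magnitude |∇z| = √(a² + b²) = √(0.43008 + 0.73673) = 1.08019.
True dip = arctan(1.08019) = 47.2°, dipping toward SW (azimuth ≈ 217°).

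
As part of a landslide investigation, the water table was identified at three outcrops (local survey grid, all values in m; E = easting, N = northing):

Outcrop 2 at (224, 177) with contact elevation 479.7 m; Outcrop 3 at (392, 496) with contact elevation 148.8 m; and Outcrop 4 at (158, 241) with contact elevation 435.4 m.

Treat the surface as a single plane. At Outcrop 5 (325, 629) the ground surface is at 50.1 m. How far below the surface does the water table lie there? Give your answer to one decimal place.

8.9 m

Let the plane be z = a·E + b·N + c.
Outcrop 3−Outcrop 2: 168a + 319b = −330.9;  Outcrop 4−Outcrop 2: −66a + 64b = −44.3.
Solving gives a = −0.22153, b = −0.92064.
Then c = 479.7 − a·224 − b·177 = 692.27.
At (325, 629): z_contact = −72.00 − 579.08 + 692.27 = 41.20 m.
Depth below ground = 50.1 − 41.20 = 8.9 m.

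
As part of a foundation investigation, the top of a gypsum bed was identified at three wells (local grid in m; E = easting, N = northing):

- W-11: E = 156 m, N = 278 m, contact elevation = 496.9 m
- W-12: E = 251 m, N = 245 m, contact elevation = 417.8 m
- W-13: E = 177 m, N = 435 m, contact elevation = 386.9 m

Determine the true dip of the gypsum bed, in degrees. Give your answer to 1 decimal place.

49.5°

Two edge vectors: W-11→W-12 = (95, -33, -79.1), W-11→W-13 = (21, 157, -110).
Normal n = (W-11→W-12) × (W-11→W-13) = (16048.7, 8788.9, 15608).
So ∂z/∂E = −n_x/n_z = −1.02824 and ∂z/∂N = −n_y/n_z = −0.56310.
Gradient magnitude |∇z| = √(a² + b²) = √(1.05727 + 0.31708) = 1.17233.
True dip = arctan(1.17233) = 49.5°, dipping toward ENE (azimuth ≈ 061°).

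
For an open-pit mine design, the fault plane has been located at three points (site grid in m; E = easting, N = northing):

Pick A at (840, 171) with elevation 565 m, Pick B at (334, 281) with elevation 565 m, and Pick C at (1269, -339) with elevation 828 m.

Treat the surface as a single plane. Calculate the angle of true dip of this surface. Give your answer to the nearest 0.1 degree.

Two edge vectors: Pick A→Pick B = (-506, 110, 0), Pick A→Pick C = (429, -510, 263).
Normal n = (Pick A→Pick B) × (Pick A→Pick C) = (28930, 133078, 210870).
So ∂z/∂E = −n_x/n_z = −0.13719 and ∂z/∂N = −n_y/n_z = −0.63109.
Gradient magnitude |∇z| = √(a² + b²) = √(0.01882 + 0.39827) = 0.64583.
True dip = arctan(0.64583) = 32.9°, dipping toward NNE (azimuth ≈ 012°).

32.9°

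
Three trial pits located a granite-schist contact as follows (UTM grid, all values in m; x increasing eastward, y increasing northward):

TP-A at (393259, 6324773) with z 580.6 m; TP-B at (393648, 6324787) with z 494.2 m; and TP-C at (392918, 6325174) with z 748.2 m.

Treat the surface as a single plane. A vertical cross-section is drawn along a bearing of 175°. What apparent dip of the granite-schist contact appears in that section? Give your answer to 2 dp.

13.58°

Let the plane be z = a·x + b·y + c.
TP-B−TP-A: 389a + 14b = −86.4;  TP-C−TP-A: −341a + 401b = 167.6.
Solving gives a = −0.23011, b = 0.22228.
Unit vector along 175° is (sin 175°, cos 175°) = (0.0872, -0.9962).
Slope in that direction = a·(0.0872) + b·(-0.9962) = −0.24149.
Apparent dip = arctan|0.24149| = 13.58° (true dip is 17.7°, so apparent ≤ true as expected).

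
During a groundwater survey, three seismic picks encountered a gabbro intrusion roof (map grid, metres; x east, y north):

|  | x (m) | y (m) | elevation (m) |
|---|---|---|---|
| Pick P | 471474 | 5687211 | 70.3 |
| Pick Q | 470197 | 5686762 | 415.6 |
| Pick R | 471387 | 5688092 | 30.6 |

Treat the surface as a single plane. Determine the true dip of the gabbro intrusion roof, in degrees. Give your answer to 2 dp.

Two edge vectors: Pick P→Pick Q = (-1277, -449, 345.3), Pick P→Pick R = (-87, 881, -39.7).
Normal n = (Pick P→Pick Q) × (Pick P→Pick R) = (-286384, -80738, -1164100).
So ∂z/∂x = −n_x/n_z = −0.24601 and ∂z/∂y = −n_y/n_z = −0.06936.
Gradient magnitude |∇z| = √(a² + b²) = √(0.06052 + 0.00481) = 0.25560.
True dip = arctan(0.25560) = 14.34°, dipping toward ENE (azimuth ≈ 074°).

14.34°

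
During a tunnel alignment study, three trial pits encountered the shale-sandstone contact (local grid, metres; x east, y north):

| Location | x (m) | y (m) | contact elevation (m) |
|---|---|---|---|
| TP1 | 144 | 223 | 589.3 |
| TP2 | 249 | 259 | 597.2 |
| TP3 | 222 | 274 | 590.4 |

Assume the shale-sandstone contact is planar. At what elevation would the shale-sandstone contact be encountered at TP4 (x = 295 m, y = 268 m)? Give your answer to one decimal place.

Let the plane be z = a·x + b·y + c.
TP2−TP1: 105a + 36b = 7.9;  TP3−TP1: 78a + 51b = 1.1.
Solving gives a = 0.14264, b = −0.19658.
Then c = 589.3 − a·144 − b·223 = 612.60.
At (295, 268): z = 42.1 − 52.7 + 612.60 = 602.0 m.

602.0 m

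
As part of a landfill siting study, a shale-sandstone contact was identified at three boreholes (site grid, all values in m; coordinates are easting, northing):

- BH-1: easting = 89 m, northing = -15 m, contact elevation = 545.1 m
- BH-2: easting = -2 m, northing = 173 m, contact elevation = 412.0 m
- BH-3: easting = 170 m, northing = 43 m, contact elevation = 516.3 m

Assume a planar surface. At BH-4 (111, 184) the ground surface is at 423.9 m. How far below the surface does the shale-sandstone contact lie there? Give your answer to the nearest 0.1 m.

Two edge vectors: BH-1→BH-2 = (-91, 188, -133.1), BH-1→BH-3 = (81, 58, -28.8).
Normal n = (BH-1→BH-2) × (BH-1→BH-3) = (2305.4, -13401.9, -20506).
So ∂z/∂easting = −n_x/n_z = 0.11243 and ∂z/∂northing = −n_y/n_z = −0.65356.
Intercept c from BH-1: 545.1 − 10.01 − 9.80 = 525.29.
At (111, 184): z_contact = 12.48 − 120.26 + 525.29 = 417.51 m.
Depth below ground = 423.9 − 417.51 = 6.4 m.

6.4 m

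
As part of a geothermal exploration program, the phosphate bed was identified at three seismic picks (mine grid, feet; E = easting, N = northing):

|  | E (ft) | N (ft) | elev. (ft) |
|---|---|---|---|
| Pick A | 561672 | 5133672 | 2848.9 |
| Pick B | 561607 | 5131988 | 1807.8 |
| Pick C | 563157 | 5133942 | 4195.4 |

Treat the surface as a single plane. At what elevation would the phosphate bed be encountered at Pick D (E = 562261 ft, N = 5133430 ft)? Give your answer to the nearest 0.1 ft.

Two edge vectors: Pick A→Pick B = (-65, -1684, -1041.1), Pick A→Pick C = (1485, 270, 1346.5).
Normal n = (Pick A→Pick B) × (Pick A→Pick C) = (-1986409, -1458511, 2483190).
So ∂z/∂E = −n_x/n_z = 0.799942413 and ∂z/∂N = −n_y/n_z = 0.587353767.
Intercept c from Pick A: 2848.9 − 449305.25 − 3015281.59 = −3461737.94.
At (562261, 5133430): z = 449776.4 + 3015139.4 − 3461737.94 = 3177.9 ft.

3177.9 ft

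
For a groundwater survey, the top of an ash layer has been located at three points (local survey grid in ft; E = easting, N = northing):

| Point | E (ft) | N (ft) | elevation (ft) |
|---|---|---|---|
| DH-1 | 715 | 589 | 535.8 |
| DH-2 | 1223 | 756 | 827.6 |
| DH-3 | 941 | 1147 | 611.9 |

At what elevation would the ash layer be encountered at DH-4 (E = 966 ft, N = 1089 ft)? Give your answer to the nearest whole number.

634 ft

Two edge vectors: DH-1→DH-2 = (508, 167, 291.8), DH-1→DH-3 = (226, 558, 76.1).
Normal n = (DH-1→DH-2) × (DH-1→DH-3) = (-150115.7, 27288, 245722).
So ∂z/∂E = −n_x/n_z = 0.61092 and ∂z/∂N = −n_y/n_z = −0.11105.
Intercept c from DH-1: 535.8 − 436.81 + 65.41 = 164.40.
At (966, 1089): z = 590.1 − 120.9 + 164.40 = 633.6 ft.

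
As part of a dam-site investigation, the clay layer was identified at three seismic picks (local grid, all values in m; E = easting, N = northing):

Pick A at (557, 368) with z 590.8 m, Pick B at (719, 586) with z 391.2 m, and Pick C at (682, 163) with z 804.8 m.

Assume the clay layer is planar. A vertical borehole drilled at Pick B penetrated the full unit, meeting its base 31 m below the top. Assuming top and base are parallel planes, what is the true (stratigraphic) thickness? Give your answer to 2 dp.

Let the plane be z = a·E + b·N + c.
Pick B−Pick A: 162a + 218b = −199.6;  Pick C−Pick A: 125a − 205b = 214.
Solving gives a = 0.09484, b = −0.98607.
|∇z| = √(a²+b²) = 0.99062, so dip δ = arctan(0.99062) = 44.73°.
True thickness = vertical thickness × cos δ = 31 × cos 44.73° = 22.02 m.

22.02 m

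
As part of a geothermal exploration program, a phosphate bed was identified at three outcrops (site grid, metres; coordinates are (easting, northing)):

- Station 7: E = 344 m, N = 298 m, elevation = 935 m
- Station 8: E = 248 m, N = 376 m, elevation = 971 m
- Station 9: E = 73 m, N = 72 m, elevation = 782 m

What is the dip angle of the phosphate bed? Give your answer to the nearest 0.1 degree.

Let the plane be z = a·E + b·N + c.
Station 8−Station 7: −96a + 78b = 36;  Station 9−Station 7: −271a − 226b = −153.
Solving gives a = 0.08867, b = 0.57067.
Gradient magnitude |∇z| = √(a² + b²) = √(0.00786 + 0.32566) = 0.57752.
True dip = arctan(0.57752) = 30.0°, dipping toward S (azimuth ≈ 189°).

30.0°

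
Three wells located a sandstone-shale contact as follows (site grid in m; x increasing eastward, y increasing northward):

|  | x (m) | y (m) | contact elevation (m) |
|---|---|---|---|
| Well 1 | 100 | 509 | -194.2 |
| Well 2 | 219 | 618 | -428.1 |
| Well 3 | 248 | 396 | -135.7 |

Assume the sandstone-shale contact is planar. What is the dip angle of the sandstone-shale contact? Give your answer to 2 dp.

Let the plane be z = a·x + b·y + c.
Well 2−Well 1: 119a + 109b = −233.9;  Well 3−Well 1: 148a − 113b = 58.5.
Solving gives a = −0.67799, b = −1.40568.
Gradient magnitude |∇z| = √(a² + b²) = √(0.45967 + 1.97594) = 1.56064.
True dip = arctan(1.56064) = 57.35°, dipping toward NNE (azimuth ≈ 026°).

57.35°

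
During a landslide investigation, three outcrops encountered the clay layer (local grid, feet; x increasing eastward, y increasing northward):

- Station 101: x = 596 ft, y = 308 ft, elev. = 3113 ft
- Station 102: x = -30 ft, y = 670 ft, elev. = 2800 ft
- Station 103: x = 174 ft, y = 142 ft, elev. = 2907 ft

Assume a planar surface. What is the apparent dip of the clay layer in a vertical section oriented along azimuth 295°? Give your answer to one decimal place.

Two edge vectors: Station 101→Station 102 = (-626, 362, -313), Station 101→Station 103 = (-422, -166, -206).
Normal n = (Station 101→Station 102) × (Station 101→Station 103) = (-126530, 3130, 256680).
So ∂z/∂x = −n_x/n_z = 0.49295 and ∂z/∂y = −n_y/n_z = −0.01219.
Unit vector along 295° is (sin 295°, cos 295°) = (-0.9063, 0.4226).
Slope in that direction = a·(-0.9063) + b·(0.4226) = −0.45192.
Apparent dip = arctan|0.45192| = 24.3° (true dip is 26.2°, so apparent ≤ true as expected).

24.3°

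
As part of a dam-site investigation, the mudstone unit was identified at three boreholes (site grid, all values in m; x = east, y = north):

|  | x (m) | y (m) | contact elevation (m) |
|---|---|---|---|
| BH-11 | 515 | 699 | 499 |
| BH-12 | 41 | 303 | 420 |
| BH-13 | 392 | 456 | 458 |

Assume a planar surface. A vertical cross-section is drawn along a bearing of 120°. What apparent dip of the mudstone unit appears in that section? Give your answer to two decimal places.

1.98°

Two edge vectors: BH-11→BH-12 = (-474, -396, -79), BH-11→BH-13 = (-123, -243, -41).
Normal n = (BH-11→BH-12) × (BH-11→BH-13) = (-2961, -9717, 66474).
So ∂z/∂x = −n_x/n_z = 0.04454 and ∂z/∂y = −n_y/n_z = 0.14618.
Unit vector along 120° is (sin 120°, cos 120°) = (0.8660, -0.5000).
Slope in that direction = a·(0.8660) + b·(-0.5000) = −0.03451.
Apparent dip = arctan|0.03451| = 1.98° (true dip is 8.7°, so apparent ≤ true as expected).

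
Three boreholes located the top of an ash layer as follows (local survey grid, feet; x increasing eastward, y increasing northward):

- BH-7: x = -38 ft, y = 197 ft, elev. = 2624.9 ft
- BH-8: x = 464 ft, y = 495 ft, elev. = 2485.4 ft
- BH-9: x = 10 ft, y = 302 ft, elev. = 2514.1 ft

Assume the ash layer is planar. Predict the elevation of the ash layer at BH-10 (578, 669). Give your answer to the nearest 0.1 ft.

2318.3 ft

Let the plane be z = a·x + b·y + c.
BH-8−BH-7: 502a + 298b = −139.5;  BH-9−BH-7: 48a + 105b = −110.8.
Solving gives a = 0.47833, b = −1.27391.
Then c = 2624.9 − a·-38 − b·197 = 2894.04.
At (578, 669): z = 276.5 − 852.2 + 2894.04 = 2318.3 ft.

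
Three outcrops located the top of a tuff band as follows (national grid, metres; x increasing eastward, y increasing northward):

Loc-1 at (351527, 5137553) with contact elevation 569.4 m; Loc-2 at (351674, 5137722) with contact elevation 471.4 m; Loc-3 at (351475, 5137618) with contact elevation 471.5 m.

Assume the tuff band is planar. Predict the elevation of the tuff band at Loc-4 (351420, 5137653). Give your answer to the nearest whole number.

Two edge vectors: Loc-1→Loc-2 = (147, 169, -98), Loc-1→Loc-3 = (-52, 65, -97.9).
Normal n = (Loc-1→Loc-2) × (Loc-1→Loc-3) = (-10175.1, 19487.3, 18343).
So ∂z/∂x = −n_x/n_z = 0.55471297 and ∂z/∂y = −n_y/n_z = −1.06238347.
Intercept c from Loc-1: 569.4 − 194996.59 + 5458051.39 = 5263624.20.
At (351420, 5137653): z = 194937.2 − 5458157.6 + 5263624.20 = 403.8 m.

404 m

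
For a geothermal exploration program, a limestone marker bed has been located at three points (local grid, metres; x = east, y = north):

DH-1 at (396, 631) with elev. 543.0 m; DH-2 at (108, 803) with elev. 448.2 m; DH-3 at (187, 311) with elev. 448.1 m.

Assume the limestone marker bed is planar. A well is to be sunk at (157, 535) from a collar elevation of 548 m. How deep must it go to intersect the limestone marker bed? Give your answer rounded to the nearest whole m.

98 m

Two edge vectors: DH-1→DH-2 = (-288, 172, -94.8), DH-1→DH-3 = (-209, -320, -94.9).
Normal n = (DH-1→DH-2) × (DH-1→DH-3) = (-46658.8, -7518, 128108).
So ∂z/∂x = −n_x/n_z = 0.36421 and ∂z/∂y = −n_y/n_z = 0.05868.
Intercept c from DH-1: 543 − 144.23 − 37.03 = 361.74.
At (157, 535): z_contact = 57.2 + 31.4 + 361.74 = 450.3 m.
Depth below ground = 548 − 450.3 = 98 m.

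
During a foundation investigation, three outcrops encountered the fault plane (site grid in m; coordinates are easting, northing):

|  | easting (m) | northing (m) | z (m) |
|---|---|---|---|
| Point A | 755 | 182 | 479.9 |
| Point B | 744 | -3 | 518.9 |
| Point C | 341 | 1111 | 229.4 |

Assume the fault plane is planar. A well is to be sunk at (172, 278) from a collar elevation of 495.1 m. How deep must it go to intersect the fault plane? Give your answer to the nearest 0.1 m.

104.0 m

Let the plane be z = a·easting + b·northing + c.
Point B−Point A: −11a − 185b = 39;  Point C−Point A: −414a + 929b = −250.5.
Solving gives a = 0.116480, b = −0.217737.
Then c = 479.9 − a·755 − b·182 = 431.59.
At (172, 278): z_contact = 20.03 − 60.53 + 431.59 = 391.09 m.
Depth below ground = 495.1 − 391.09 = 104.0 m.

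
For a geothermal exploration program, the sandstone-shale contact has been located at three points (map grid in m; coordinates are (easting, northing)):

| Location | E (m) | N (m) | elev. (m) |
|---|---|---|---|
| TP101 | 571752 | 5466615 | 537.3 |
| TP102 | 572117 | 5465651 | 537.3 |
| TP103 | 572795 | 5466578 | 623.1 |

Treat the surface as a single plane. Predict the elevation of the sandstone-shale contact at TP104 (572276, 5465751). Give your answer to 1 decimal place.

553.7 m

Two edge vectors: TP101→TP102 = (365, -964, 0), TP101→TP103 = (1043, -37, 85.8).
Normal n = (TP101→TP102) × (TP101→TP103) = (-82711.2, -31317, 991947).
So ∂z/∂E = −n_x/n_z = 0.083382681 and ∂z/∂N = −n_y/n_z = 0.031571243.
Intercept c from TP101: 537.3 − 47674.21 − 172587.83 = −219724.75.
At (572276, 5465751): z = 47717.9 + 172560.6 − 219724.75 = 553.7 m.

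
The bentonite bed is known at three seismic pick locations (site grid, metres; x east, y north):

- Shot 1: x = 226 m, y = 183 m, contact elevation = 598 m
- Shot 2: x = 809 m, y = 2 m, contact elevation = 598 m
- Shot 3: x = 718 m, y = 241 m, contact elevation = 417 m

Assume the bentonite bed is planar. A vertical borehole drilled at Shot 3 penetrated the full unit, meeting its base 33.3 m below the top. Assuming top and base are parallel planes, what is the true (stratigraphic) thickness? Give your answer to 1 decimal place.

Let the plane be z = a·x + b·y + c.
Shot 2−Shot 1: 583a − 181b = 0;  Shot 3−Shot 1: 492a + 58b = −181.
Solving gives a = −0.26664, b = −0.85885.
|∇z| = √(a²+b²) = 0.89929, so dip δ = arctan(0.89929) = 41.96°.
True thickness = vertical thickness × cos δ = 33.3 × cos 41.96° = 24.8 m.

24.8 m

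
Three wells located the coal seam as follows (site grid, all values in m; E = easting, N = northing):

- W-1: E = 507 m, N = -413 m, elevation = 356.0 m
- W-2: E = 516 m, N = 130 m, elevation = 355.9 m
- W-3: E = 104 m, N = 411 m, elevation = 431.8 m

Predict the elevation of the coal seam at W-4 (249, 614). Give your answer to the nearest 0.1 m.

Let the plane be z = a·E + b·N + c.
W-2−W-1: 9a + 543b = −0.1;  W-3−W-1: −403a + 824b = 75.8.
Solving gives a = −0.18229, b = 0.00284.
Then c = 356 − a·507 − b·-413 = 449.59.
At (249, 614): z = −45.4 + 1.7 + 449.59 = 405.9 m.

405.9 m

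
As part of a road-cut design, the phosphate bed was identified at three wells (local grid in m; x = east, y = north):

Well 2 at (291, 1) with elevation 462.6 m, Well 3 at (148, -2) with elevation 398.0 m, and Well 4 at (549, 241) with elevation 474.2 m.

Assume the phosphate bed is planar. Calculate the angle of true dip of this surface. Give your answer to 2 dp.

32.72°

Let the plane be z = a·x + b·y + c.
Well 3−Well 2: −143a − 3b = −64.6;  Well 4−Well 2: 258a + 240b = 11.6.
Solving gives a = 0.46113, b = −0.44739.
Gradient magnitude |∇z| = √(a² + b²) = √(0.21264 + 0.20015) = 0.64249.
True dip = arctan(0.64249) = 32.72°, dipping toward NW (azimuth ≈ 314°).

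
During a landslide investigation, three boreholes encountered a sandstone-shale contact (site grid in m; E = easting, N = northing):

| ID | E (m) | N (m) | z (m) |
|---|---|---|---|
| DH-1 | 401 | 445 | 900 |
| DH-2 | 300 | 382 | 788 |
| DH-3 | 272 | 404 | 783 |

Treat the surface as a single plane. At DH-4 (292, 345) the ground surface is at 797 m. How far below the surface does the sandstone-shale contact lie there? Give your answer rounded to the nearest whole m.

39 m

Two edge vectors: DH-1→DH-2 = (-101, -63, -112), DH-1→DH-3 = (-129, -41, -117).
Normal n = (DH-1→DH-2) × (DH-1→DH-3) = (2779, 2631, -3986).
So ∂z/∂E = −n_x/n_z = 0.69719 and ∂z/∂N = −n_y/n_z = 0.66006.
Intercept c from DH-1: 900 − 279.57 − 293.73 = 326.70.
At (292, 345): z_contact = 203.6 + 227.7 + 326.70 = 758.0 m.
Depth below ground = 797 − 758.0 = 39 m.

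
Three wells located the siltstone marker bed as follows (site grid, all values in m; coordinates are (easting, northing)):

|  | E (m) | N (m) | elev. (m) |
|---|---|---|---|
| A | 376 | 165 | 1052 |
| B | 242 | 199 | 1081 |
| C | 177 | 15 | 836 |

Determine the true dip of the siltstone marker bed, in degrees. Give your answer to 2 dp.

Two edge vectors: A→B = (-134, 34, 29), A→C = (-199, -150, -216).
Normal n = (A→B) × (A→C) = (-2994, -34715, 26866).
So ∂z/∂E = −n_x/n_z = 0.11144 and ∂z/∂N = −n_y/n_z = 1.29215.
Gradient magnitude |∇z| = √(a² + b²) = √(0.01242 + 1.66966) = 1.29695.
True dip = arctan(1.29695) = 52.37°, dipping toward S (azimuth ≈ 185°).

52.37°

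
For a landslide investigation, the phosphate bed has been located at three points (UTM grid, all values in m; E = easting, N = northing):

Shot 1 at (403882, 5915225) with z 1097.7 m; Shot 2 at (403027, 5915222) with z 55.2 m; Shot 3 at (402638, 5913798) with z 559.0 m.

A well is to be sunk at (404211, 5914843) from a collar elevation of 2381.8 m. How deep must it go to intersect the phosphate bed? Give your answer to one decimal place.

619.5 m

Two edge vectors: Shot 1→Shot 2 = (-855, -3, -1042.5), Shot 1→Shot 3 = (-1244, -1427, -538.7).
Normal n = (Shot 1→Shot 2) × (Shot 1→Shot 3) = (-1486031.4, 836281.5, 1216353).
So ∂z/∂E = −n_x/n_z = 1.221710638 and ∂z/∂N = −n_y/n_z = −0.687531909.
Intercept c from Shot 1: 1097.7 − 493426.94 + 4066905.94 = 3574576.70.
At (404211, 5914843): z_contact = 493828.88 − 4066643.30 + 3574576.70 = 1762.28 m.
Depth below ground = 2381.8 − 1762.28 = 619.5 m.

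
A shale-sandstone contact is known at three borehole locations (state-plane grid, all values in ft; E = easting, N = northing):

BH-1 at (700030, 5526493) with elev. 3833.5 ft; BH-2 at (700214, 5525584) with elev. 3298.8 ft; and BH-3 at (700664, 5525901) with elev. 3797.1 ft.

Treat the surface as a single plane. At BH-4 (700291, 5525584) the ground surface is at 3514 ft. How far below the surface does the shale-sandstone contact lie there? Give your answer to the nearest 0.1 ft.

Let the plane be z = a·E + b·N + c.
BH-2−BH-1: 184a − 909b = −534.7;  BH-3−BH-1: 634a − 592b = −36.4.
Solving gives a = 0.606478696, b = 0.710992387.
Then c = 3833.5 − a·700030 − b·5526493 = −4350014.23.
At (700291, 5525584): z_contact = 424711.57 + 3928648.16 − 4350014.23 = 3345.50 ft.
Depth below ground = 3514 − 3345.50 = 168.5 ft.

168.5 ft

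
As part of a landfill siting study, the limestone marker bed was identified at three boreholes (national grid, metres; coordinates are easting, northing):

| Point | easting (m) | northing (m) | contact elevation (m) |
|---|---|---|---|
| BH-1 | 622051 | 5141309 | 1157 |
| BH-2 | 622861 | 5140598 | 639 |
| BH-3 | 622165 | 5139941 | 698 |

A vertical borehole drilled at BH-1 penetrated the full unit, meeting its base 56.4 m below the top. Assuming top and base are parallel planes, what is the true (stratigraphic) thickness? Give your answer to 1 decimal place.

50.8 m

Two edge vectors: BH-1→BH-2 = (810, -711, -518), BH-1→BH-3 = (114, -1368, -459).
Normal n = (BH-1→BH-2) × (BH-1→BH-3) = (-382275, 312738, -1027026).
So ∂z/∂easting = −n_x/n_z = −0.37222 and ∂z/∂northing = −n_y/n_z = 0.30451.
|∇z| = √(a²+b²) = 0.48091, so dip δ = arctan(0.48091) = 25.68°.
True thickness = vertical thickness × cos δ = 56.4 × cos 25.68° = 50.8 m.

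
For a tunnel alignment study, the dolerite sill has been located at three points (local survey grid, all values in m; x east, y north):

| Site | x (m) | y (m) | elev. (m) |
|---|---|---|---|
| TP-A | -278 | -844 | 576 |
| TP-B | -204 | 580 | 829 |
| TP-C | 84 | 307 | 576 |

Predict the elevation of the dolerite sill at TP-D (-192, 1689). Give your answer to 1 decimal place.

1056.9 m

Two edge vectors: TP-A→TP-B = (74, 1424, 253), TP-A→TP-C = (362, 1151, 0).
Normal n = (TP-A→TP-B) × (TP-A→TP-C) = (-291203, 91586, -430314).
So ∂z/∂x = −n_x/n_z = −0.676722 and ∂z/∂y = −n_y/n_z = 0.212835.
Intercept c from TP-A: 576 − 188.13 + 179.63 = 567.50.
At (-192, 1689): z = 129.9 + 359.5 + 567.50 = 1056.9 m.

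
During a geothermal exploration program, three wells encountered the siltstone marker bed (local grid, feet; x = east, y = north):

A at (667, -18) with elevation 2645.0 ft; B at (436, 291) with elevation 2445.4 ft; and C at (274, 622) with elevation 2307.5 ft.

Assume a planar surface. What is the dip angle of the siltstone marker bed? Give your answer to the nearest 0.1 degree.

41.6°

Let the plane be z = a·x + b·y + c.
B−A: −231a + 309b = −199.6;  C−A: −393a + 640b = −337.5.
Solving gives a = 0.88840, b = 0.01819.
Gradient magnitude |∇z| = √(a² + b²) = √(0.78926 + 0.00033) = 0.88859.
True dip = arctan(0.88859) = 41.6°, dipping toward W (azimuth ≈ 269°).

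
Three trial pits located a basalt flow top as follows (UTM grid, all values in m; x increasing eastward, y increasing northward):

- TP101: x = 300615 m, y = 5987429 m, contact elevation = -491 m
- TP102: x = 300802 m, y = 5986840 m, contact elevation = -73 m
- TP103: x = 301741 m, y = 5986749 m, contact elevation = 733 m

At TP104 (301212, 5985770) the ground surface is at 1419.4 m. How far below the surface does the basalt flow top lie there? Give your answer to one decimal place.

Let the plane be z = a·x + b·y + c.
TP102−TP101: 187a − 589b = 418;  TP103−TP101: 1126a − 680b = 1224.
Solving gives a = 0.814649270, b = −0.451036649.
Then c = -491 − a·300615 − b·5987429 = 2455163.12.
At (301212, 5985770): z_contact = 245382.14 − 2699801.64 + 2455163.12 = 743.62 m.
Depth below ground = 1419.4 − 743.62 = 675.8 m.

675.8 m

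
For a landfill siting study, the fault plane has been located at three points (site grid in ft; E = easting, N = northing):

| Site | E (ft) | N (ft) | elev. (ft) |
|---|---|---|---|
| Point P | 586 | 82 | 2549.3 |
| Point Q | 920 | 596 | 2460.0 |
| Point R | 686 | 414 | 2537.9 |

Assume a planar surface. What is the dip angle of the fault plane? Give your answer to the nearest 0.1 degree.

Two edge vectors: Point P→Point Q = (334, 514, -89.3), Point P→Point R = (100, 332, -11.4).
Normal n = (Point P→Point Q) × (Point P→Point R) = (23788, -5122.4, 59488).
So ∂z/∂E = −n_x/n_z = −0.39988 and ∂z/∂N = −n_y/n_z = 0.08611.
Gradient magnitude |∇z| = √(a² + b²) = √(0.15990 + 0.00741) = 0.40904.
True dip = arctan(0.40904) = 22.2°, dipping toward ESE (azimuth ≈ 102°).

22.2°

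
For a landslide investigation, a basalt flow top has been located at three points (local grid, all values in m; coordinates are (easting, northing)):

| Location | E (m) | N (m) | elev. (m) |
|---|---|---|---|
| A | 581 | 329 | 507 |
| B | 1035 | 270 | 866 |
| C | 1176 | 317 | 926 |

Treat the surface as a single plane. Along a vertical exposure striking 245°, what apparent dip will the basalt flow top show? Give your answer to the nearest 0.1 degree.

16.2°

Two edge vectors: A→B = (454, -59, 359), A→C = (595, -12, 419).
Normal n = (A→B) × (A→C) = (-20413, 23379, 29657).
So ∂z/∂E = −n_x/n_z = 0.68830 and ∂z/∂N = −n_y/n_z = −0.78831.
Unit vector along 245° is (sin 245°, cos 245°) = (-0.9063, -0.4226).
Slope in that direction = a·(-0.9063) + b·(-0.4226) = −0.29066.
Apparent dip = arctan|0.29066| = 16.2° (true dip is 46.3°, so apparent ≤ true as expected).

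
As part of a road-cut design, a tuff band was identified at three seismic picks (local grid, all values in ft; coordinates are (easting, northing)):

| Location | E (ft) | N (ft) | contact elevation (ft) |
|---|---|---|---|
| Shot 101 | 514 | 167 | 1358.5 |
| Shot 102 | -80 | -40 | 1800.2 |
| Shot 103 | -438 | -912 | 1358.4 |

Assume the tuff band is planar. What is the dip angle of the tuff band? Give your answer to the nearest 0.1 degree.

55.1°

Two edge vectors: Shot 101→Shot 102 = (-594, -207, 441.7), Shot 101→Shot 103 = (-952, -1079, -0.1).
Normal n = (Shot 101→Shot 102) × (Shot 101→Shot 103) = (476615, -420557.8, 443862).
So ∂z/∂E = −n_x/n_z = −1.07379 and ∂z/∂N = −n_y/n_z = 0.94750.
Gradient magnitude |∇z| = √(a² + b²) = √(1.15303 + 0.89775) = 1.43205.
True dip = arctan(1.43205) = 55.1°, dipping toward SE (azimuth ≈ 131°).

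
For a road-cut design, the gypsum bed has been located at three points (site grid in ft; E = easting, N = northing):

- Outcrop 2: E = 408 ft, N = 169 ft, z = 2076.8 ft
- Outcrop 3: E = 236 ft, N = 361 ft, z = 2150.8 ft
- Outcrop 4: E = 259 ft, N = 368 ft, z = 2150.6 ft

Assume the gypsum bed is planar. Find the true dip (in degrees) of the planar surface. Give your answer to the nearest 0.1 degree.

Let the plane be z = a·E + b·N + c.
Outcrop 3−Outcrop 2: −172a + 192b = 74;  Outcrop 4−Outcrop 2: −149a + 199b = 73.8.
Solving gives a = −0.09900, b = 0.29673.
Gradient magnitude |∇z| = √(a² + b²) = √(0.00980 + 0.08805) = 0.31281.
True dip = arctan(0.31281) = 17.4°, dipping toward SSE (azimuth ≈ 162°).

17.4°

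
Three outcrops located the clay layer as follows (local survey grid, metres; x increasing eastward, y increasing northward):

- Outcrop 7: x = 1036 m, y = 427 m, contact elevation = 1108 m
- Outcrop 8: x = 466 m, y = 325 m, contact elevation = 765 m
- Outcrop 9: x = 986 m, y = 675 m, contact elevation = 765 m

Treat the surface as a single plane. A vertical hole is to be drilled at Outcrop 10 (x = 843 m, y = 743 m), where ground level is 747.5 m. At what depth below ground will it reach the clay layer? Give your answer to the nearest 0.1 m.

182.5 m

Let the plane be z = a·x + b·y + c.
Outcrop 8−Outcrop 7: −570a − 102b = −343;  Outcrop 9−Outcrop 7: −50a + 248b = −343.
Solving gives a = 0.819678, b = −1.217807.
Then c = 1108 − a·1036 − b·427 = 778.82.
At (843, 743): z_contact = 690.99 − 904.83 + 778.82 = 564.98 m.
Depth below ground = 747.5 − 564.98 = 182.5 m.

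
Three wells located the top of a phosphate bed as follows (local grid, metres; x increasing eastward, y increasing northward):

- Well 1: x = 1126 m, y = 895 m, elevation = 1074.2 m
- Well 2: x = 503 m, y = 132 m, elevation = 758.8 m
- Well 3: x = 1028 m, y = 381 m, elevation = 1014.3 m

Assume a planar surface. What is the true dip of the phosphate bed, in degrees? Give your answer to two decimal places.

25.41°

Let the plane be z = a·x + b·y + c.
Well 2−Well 1: −623a − 763b = −315.4;  Well 3−Well 1: −98a − 514b = −59.9.
Solving gives a = 0.47428, b = 0.02611.
Gradient magnitude |∇z| = √(a² + b²) = √(0.22494 + 0.00068) = 0.47500.
True dip = arctan(0.47500) = 25.41°, dipping toward W (azimuth ≈ 267°).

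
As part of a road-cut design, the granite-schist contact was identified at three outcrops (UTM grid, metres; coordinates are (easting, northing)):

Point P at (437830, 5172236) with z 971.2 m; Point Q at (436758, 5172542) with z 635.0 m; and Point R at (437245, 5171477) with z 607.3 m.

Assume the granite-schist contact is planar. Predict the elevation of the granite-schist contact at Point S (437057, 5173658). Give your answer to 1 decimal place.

962.9 m

Let the plane be z = a·E + b·N + c.
Point Q−Point P: −1072a + 306b = −336.2;  Point R−Point P: −585a − 759b = −363.9.
Solving gives a = 0.369240161, b = 0.194854421.
Then c = 971.2 − a·437830 − b·5172236 = −1168526.27.
At (437057, 5173658): z = 161379.0 + 1008110.1 − 1168526.27 = 962.9 m.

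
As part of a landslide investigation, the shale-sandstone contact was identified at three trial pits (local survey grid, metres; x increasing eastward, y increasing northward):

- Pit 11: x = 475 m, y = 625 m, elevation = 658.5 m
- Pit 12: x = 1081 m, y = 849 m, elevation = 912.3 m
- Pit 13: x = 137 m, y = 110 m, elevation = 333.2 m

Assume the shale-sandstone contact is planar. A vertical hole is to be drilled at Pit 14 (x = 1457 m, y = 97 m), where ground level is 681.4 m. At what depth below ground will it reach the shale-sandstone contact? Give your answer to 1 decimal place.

31.3 m

Two edge vectors: Pit 11→Pit 12 = (606, 224, 253.8), Pit 11→Pit 13 = (-338, -515, -325.3).
Normal n = (Pit 11→Pit 12) × (Pit 11→Pit 13) = (57839.8, 111347.4, -236378).
So ∂z/∂x = −n_x/n_z = 0.244692 and ∂z/∂y = −n_y/n_z = 0.471057.
Intercept c from Pit 11: 658.5 − 116.23 − 294.41 = 247.86.
At (1457, 97): z_contact = 356.52 + 45.69 + 247.86 = 650.07 m.
Depth below ground = 681.4 − 650.07 = 31.3 m.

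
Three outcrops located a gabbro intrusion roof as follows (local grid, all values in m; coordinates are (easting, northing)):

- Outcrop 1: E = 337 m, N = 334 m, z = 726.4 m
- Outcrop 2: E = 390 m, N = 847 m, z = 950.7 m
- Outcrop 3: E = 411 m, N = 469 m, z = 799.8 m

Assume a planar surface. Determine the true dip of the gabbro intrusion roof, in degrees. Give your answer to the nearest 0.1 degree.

25.5°

Let the plane be z = a·E + b·N + c.
Outcrop 2−Outcrop 1: 53a + 513b = 224.3;  Outcrop 3−Outcrop 1: 74a + 135b = 73.4.
Solving gives a = 0.23935, b = 0.41250.
Gradient magnitude |∇z| = √(a² + b²) = √(0.05729 + 0.17016) = 0.47692.
True dip = arctan(0.47692) = 25.5°, dipping toward SSW (azimuth ≈ 210°).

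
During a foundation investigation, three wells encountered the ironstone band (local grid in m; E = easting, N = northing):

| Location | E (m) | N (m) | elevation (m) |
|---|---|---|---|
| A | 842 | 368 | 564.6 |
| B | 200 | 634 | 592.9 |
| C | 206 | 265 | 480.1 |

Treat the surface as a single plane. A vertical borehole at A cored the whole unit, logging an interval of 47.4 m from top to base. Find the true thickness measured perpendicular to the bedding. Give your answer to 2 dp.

45.17 m

Let the plane be z = a·E + b·N + c.
B−A: −642a + 266b = 28.3;  C−A: −636a − 103b = −84.5.
Solving gives a = 0.08314, b = 0.30704.
|∇z| = √(a²+b²) = 0.31810, so dip δ = arctan(0.31810) = 17.65°.
True thickness = vertical thickness × cos δ = 47.4 × cos 17.65° = 45.17 m.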